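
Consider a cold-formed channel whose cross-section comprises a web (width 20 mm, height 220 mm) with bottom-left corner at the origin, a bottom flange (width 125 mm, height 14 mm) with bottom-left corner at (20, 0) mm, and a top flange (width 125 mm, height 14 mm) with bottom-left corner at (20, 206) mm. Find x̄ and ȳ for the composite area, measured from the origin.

web: A = 20 × 220 = 4400.00, centroid at (10.00, 110.00).
bottom flange: A = 125 × 14 = 1750.00, centroid at (82.50, 7.00).
top flange: A = 125 × 14 = 1750.00, centroid at (82.50, 213.00).
ΣA = 7900.00 mm², ΣAx̄ = 332750.00 mm³, ΣAȳ = 869000.00 mm³.
x̄ = 332750.00/7900.00 = 42.12 mm; ȳ = 869000.00/7900.00 = 110.00 mm.

x̄ = 42.12 mm, ȳ = 110.00 mm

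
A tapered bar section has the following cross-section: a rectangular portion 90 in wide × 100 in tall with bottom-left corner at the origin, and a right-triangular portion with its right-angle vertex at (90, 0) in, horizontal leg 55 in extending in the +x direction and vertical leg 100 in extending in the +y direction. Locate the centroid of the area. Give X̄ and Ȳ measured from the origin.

X̄ = 59.82 in, Ȳ = 46.10 in

Part | A | x̄ᵢ | ȳᵢ | A·x̄ᵢ | A·ȳᵢ
rectangular portion | 9000.00 | 45.00 | 50.00 | 405000.00 | 450000.00
triangular portion | 2750.00 | 108.33 | 33.33 | 297916.67 | 91666.67
Σ | 11750.00 |  |  | 702916.67 | 541666.67
X̄ = 702916.67 / 11750.00 = 59.82 in
Ȳ = 541666.67 / 11750.00 = 46.10 in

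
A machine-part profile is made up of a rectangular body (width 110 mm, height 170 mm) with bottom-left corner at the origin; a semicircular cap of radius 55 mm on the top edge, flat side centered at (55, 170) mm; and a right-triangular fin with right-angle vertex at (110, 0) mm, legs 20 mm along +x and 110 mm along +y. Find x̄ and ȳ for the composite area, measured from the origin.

Part | A | x̄ᵢ | ȳᵢ | A·x̄ᵢ | A·ȳᵢ
rectangular body | 18700.00 | 55.00 | 85.00 | 1028500.00 | 1589500.00
semicircular top | 4751.66 | 55.00 | 193.34 | 261341.24 | 918698.68
triangular fin | 1100.00 | 116.67 | 36.67 | 128333.33 | 40333.33
Σ | 24551.66 |  |  | 1418174.57 | 2548532.01
x̄ = 1418174.57 / 24551.66 = 57.76 mm
ȳ = 2548532.01 / 24551.66 = 103.80 mm

x̄ = 57.76 mm, ȳ = 103.80 mm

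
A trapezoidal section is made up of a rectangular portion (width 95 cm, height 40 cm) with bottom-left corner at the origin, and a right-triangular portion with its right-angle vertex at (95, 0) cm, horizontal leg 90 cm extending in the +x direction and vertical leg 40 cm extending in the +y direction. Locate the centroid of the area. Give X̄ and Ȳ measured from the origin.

X̄ = 72.41 cm, Ȳ = 17.86 cm

rectangular portion: A = 95 × 40 = 3800.00, centroid at (47.50, 20.00).
triangular portion: A = ½·90·40 = 1800.00, centroid at (125.00, 13.33).
ΣA = 5600.00 cm²
ΣAX̄ = (3800.00)(47.50) + (1800.00)(125.00) = 405500.00 cm³
ΣAȲ = (3800.00)(20.00) + (1800.00)(13.33) = 100000.00 cm³
X̄ = 405500.00 / 5600.00 = 72.41 cm
Ȳ = 100000.00 / 5600.00 = 17.86 cm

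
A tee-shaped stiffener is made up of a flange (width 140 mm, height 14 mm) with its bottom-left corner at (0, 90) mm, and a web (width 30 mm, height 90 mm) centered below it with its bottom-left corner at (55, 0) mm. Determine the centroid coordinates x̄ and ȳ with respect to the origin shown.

x̄ = 70.00 mm, ȳ = 66.87 mm

web: A = 30 × 90 = 2700.00, centroid at (70.00, 45.00).
flange: A = 140 × 14 = 1960.00, centroid at (70.00, 97.00).
ΣA = 4660.00 mm², ΣAx̄ = 326200.00 mm³, ΣAȳ = 311620.00 mm³.
x̄ = 326200.00/4660.00 = 70.00 mm; ȳ = 311620.00/4660.00 = 66.87 mm.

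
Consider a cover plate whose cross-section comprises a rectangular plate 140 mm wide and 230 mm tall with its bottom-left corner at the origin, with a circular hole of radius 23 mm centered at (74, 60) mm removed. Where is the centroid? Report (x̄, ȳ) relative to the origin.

x̄ = 69.78 mm, ȳ = 117.99 mm

Part | A | x̄ᵢ | ȳᵢ | A·x̄ᵢ | A·ȳᵢ
plate | 32200.00 | 70.00 | 115.00 | 2254000.00 | 3703000.00
hole | -1661.90 | 74.00 | 60.00 | -122980.79 | -99714.15
Σ | 30538.10 |  |  | 2131019.21 | 3603285.85
x̄ = 2131019.21 / 30538.10 = 69.78 mm
ȳ = 3603285.85 / 30538.10 = 117.99 mm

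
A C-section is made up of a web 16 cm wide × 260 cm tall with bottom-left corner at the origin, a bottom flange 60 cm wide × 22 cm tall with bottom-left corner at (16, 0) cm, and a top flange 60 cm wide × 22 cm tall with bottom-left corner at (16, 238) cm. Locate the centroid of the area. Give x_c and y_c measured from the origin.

web: A = 16 × 260 = 4160.00, centroid at (8.00, 130.00).
bottom flange: A = 60 × 22 = 1320.00, centroid at (46.00, 11.00).
top flange: A = 60 × 22 = 1320.00, centroid at (46.00, 249.00).
ΣA = 6800.00 cm², ΣAx_c = 154720.00 cm³, ΣAy_c = 884000.00 cm³.
x_c = 154720.00/6800.00 = 22.75 cm; y_c = 884000.00/6800.00 = 130.00 cm.

x_c = 22.75 cm, y_c = 130.00 cm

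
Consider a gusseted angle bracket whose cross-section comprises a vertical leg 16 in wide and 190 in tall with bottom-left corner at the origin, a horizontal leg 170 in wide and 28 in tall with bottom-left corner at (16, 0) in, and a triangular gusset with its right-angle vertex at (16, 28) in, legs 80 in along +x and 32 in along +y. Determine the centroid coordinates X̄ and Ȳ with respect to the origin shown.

X̄ = 61.64 in, Ȳ = 44.60 in

vertical leg: A = 16 × 190 = 3040.00, centroid at (8.00, 95.00).
horizontal leg: A = 170 × 28 = 4760.00, centroid at (101.00, 14.00).
gusset: A = ½·80·32 = 1280.00, centroid at (42.67, 38.67).
ΣA = 9080.00 in²
ΣAX̄ = (3040.00)(8.00) + (4760.00)(101.00) + (1280.00)(42.67) = 559693.33 in³
ΣAȲ = (3040.00)(95.00) + (4760.00)(14.00) + (1280.00)(38.67) = 404933.33 in³
X̄ = 559693.33 / 9080.00 = 61.64 in
Ȳ = 404933.33 / 9080.00 = 44.60 in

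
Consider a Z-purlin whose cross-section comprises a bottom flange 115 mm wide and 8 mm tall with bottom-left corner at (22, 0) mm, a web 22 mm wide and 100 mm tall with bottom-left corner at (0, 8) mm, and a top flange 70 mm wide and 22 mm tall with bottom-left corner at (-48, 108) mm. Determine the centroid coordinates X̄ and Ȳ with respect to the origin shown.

bottom flange: A = 115 × 8 = 920.00, centroid at (79.50, 4.00).
web: A = 22 × 100 = 2200.00, centroid at (11.00, 58.00).
top flange: A = 70 × 22 = 1540.00, centroid at (-13.00, 119.00).
ΣA = 4660.00 mm², ΣAX̄ = 77320.00 mm³, ΣAȲ = 314540.00 mm³.
X̄ = 77320.00/4660.00 = 16.59 mm; Ȳ = 314540.00/4660.00 = 67.50 mm.

X̄ = 16.59 mm, Ȳ = 67.50 mm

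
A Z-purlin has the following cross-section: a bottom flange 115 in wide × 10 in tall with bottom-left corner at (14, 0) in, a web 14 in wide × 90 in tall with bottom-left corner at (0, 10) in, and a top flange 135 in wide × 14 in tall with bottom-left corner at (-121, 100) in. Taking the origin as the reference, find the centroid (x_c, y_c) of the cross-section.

x_c = -2.34 in, y_c = 64.48 in

bottom flange: A = 115 × 10 = 1150.00, centroid at (71.50, 5.00).
web: A = 14 × 90 = 1260.00, centroid at (7.00, 55.00).
top flange: A = 135 × 14 = 1890.00, centroid at (-53.50, 107.00).
ΣA = 4300.00 in², ΣAx_c = -10070.00 in³, ΣAy_c = 277280.00 in³.
x_c = -10070.00/4300.00 = -2.34 in; y_c = 277280.00/4300.00 = 64.48 in.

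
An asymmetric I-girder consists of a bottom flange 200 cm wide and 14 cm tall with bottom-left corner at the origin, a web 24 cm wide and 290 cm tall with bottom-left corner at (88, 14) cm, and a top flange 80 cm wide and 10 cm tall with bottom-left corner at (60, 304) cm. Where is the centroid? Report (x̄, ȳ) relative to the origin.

x̄ = 100.00 cm, ȳ = 130.06 cm

Part | A | x̄ᵢ | ȳᵢ | A·x̄ᵢ | A·ȳᵢ
bottom flange | 2800.00 | 100.00 | 7.00 | 280000.00 | 19600.00
web | 6960.00 | 100.00 | 159.00 | 696000.00 | 1106640.00
top flange | 800.00 | 100.00 | 309.00 | 80000.00 | 247200.00
Σ | 10560.00 |  |  | 1056000.00 | 1373440.00
x̄ = 1056000.00 / 10560.00 = 100.00 cm
ȳ = 1373440.00 / 10560.00 = 130.06 cm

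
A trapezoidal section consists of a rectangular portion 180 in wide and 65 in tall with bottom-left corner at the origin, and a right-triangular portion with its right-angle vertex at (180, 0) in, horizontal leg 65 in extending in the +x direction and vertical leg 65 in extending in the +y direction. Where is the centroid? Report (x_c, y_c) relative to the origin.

rectangular portion: A = 180 × 65 = 11700.00, centroid at (90.00, 32.50).
triangular portion: A = ½·65·65 = 2112.50, centroid at (201.67, 21.67).
ΣA = 13812.50 in²
ΣAx_c = (11700.00)(90.00) + (2112.50)(201.67) = 1479020.83 in³
ΣAy_c = (11700.00)(32.50) + (2112.50)(21.67) = 426020.83 in³
x_c = 1479020.83 / 13812.50 = 107.08 in
y_c = 426020.83 / 13812.50 = 30.84 in

x_c = 107.08 in, y_c = 30.84 in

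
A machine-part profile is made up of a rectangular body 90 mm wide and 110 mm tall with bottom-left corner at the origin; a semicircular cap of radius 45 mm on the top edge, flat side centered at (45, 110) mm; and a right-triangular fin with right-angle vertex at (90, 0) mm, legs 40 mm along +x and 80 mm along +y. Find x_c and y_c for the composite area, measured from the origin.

Part | A | x̄ᵢ | ȳᵢ | A·x̄ᵢ | A·ȳᵢ
rectangular body | 9900.00 | 45.00 | 55.00 | 445500.00 | 544500.00
semicircular top | 3180.86 | 45.00 | 129.10 | 143138.82 | 410644.88
triangular fin | 1600.00 | 103.33 | 26.67 | 165333.33 | 42666.67
Σ | 14680.86 |  |  | 753972.15 | 997811.55
x_c = 753972.15 / 14680.86 = 51.36 mm
y_c = 997811.55 / 14680.86 = 67.97 mm

x_c = 51.36 mm, y_c = 67.97 mm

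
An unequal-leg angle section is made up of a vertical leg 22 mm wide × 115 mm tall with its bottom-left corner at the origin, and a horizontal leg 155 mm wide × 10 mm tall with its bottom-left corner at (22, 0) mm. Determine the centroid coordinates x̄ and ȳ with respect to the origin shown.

x̄ = 44.62 mm, ȳ = 37.56 mm

vertical leg: A = 22 × 115 = 2530.00, centroid at (11.00, 57.50).
horizontal leg: A = 155 × 10 = 1550.00, centroid at (99.50, 5.00).
ΣA = 4080.00 mm², ΣAx̄ = 182055.00 mm³, ΣAȳ = 153225.00 mm³.
x̄ = 182055.00/4080.00 = 44.62 mm; ȳ = 153225.00/4080.00 = 37.56 mm.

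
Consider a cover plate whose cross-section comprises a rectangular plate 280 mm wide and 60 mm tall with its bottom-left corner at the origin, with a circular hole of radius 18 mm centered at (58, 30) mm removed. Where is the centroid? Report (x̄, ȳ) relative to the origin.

x̄ = 145.29 mm, ȳ = 30.00 mm

plate: A = 280 × 60 = 16800.00, centroid at (140.00, 30.00).
hole: A = −π·18² = -1017.88, centroid at (58.00, 30.00).
ΣA = 15782.12 mm²
ΣAx̄ = (16800.00)(140.00) + (-1017.88)(58.00) = 2292963.19 mm³
ΣAȳ = (16800.00)(30.00) + (-1017.88)(30.00) = 473463.72 mm³
x̄ = 2292963.19 / 15782.12 = 145.29 mm
ȳ = 473463.72 / 15782.12 = 30.00 mm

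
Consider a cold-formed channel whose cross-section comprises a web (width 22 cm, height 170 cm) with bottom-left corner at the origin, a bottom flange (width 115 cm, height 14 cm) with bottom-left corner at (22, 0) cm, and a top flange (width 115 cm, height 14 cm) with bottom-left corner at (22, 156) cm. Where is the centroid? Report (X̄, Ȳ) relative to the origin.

X̄ = 42.69 cm, Ȳ = 85.00 cm

web: A = 22 × 170 = 3740.00, centroid at (11.00, 85.00).
bottom flange: A = 115 × 14 = 1610.00, centroid at (79.50, 7.00).
top flange: A = 115 × 14 = 1610.00, centroid at (79.50, 163.00).
ΣA = 6960.00 cm²
ΣAX̄ = (3740.00)(11.00) + (1610.00)(79.50) + (1610.00)(79.50) = 297130.00 cm³
ΣAȲ = (3740.00)(85.00) + (1610.00)(7.00) + (1610.00)(163.00) = 591600.00 cm³
X̄ = 297130.00 / 6960.00 = 42.69 cm
Ȳ = 591600.00 / 6960.00 = 85.00 cm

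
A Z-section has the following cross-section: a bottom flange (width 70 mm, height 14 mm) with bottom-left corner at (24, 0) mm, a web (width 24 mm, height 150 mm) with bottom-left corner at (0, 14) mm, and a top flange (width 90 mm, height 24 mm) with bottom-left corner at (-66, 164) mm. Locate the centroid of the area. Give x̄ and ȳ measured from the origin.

bottom flange: A = 70 × 14 = 980.00, centroid at (59.00, 7.00).
web: A = 24 × 150 = 3600.00, centroid at (12.00, 89.00).
top flange: A = 90 × 24 = 2160.00, centroid at (-21.00, 176.00).
ΣA = 6740.00 mm²
ΣAx̄ = (980.00)(59.00) + (3600.00)(12.00) + (2160.00)(-21.00) = 55660.00 mm³
ΣAȳ = (980.00)(7.00) + (3600.00)(89.00) + (2160.00)(176.00) = 707420.00 mm³
x̄ = 55660.00 / 6740.00 = 8.26 mm
ȳ = 707420.00 / 6740.00 = 104.96 mm

x̄ = 8.26 mm, ȳ = 104.96 mm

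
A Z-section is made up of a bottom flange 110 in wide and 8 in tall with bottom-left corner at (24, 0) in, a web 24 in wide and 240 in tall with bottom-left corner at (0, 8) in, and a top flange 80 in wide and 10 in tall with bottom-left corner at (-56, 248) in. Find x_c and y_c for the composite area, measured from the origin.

x_c = 16.91 in, y_c = 126.77 in

Part | A | x̄ᵢ | ȳᵢ | A·x̄ᵢ | A·ȳᵢ
bottom flange | 880.00 | 79.00 | 4.00 | 69520.00 | 3520.00
web | 5760.00 | 12.00 | 128.00 | 69120.00 | 737280.00
top flange | 800.00 | -16.00 | 253.00 | -12800.00 | 202400.00
Σ | 7440.00 |  |  | 125840.00 | 943200.00
x_c = 125840.00 / 7440.00 = 16.91 in
y_c = 943200.00 / 7440.00 = 126.77 in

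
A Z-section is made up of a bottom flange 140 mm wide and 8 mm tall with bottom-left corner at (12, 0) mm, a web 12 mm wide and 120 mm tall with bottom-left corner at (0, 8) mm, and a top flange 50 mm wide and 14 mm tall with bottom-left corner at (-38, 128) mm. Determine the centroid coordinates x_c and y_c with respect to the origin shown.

x_c = 28.03 mm, y_c = 60.40 mm

Part | A | x̄ᵢ | ȳᵢ | A·x̄ᵢ | A·ȳᵢ
bottom flange | 1120.00 | 82.00 | 4.00 | 91840.00 | 4480.00
web | 1440.00 | 6.00 | 68.00 | 8640.00 | 97920.00
top flange | 700.00 | -13.00 | 135.00 | -9100.00 | 94500.00
Σ | 3260.00 |  |  | 91380.00 | 196900.00
x_c = 91380.00 / 3260.00 = 28.03 mm
y_c = 196900.00 / 3260.00 = 60.40 mm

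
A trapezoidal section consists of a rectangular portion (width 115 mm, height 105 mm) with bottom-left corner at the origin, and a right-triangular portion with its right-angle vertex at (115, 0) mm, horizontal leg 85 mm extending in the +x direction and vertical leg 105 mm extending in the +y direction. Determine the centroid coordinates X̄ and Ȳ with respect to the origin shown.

rectangular portion: A = 115 × 105 = 12075.00, centroid at (57.50, 52.50).
triangular portion: A = ½·85·105 = 4462.50, centroid at (143.33, 35.00).
ΣA = 16537.50 mm², ΣAX̄ = 1333937.50 mm³, ΣAȲ = 790125.00 mm³.
X̄ = 1333937.50/16537.50 = 80.66 mm; Ȳ = 790125.00/16537.50 = 47.78 mm.

X̄ = 80.66 mm, Ȳ = 47.78 mm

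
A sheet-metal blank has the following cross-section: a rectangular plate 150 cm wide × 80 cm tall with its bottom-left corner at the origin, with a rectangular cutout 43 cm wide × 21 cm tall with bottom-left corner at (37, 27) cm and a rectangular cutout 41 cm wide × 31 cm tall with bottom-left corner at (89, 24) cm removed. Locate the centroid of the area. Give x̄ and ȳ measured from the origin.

x̄ = 72.05 cm, ȳ = 40.29 cm

Part | A | x̄ᵢ | ȳᵢ | A·x̄ᵢ | A·ȳᵢ
plate | 12000.00 | 75.00 | 40.00 | 900000.00 | 480000.00
hole 1 | -903.00 | 58.50 | 37.50 | -52825.50 | -33862.50
hole 2 | -1271.00 | 109.50 | 39.50 | -139174.50 | -50204.50
Σ | 9826.00 |  |  | 708000.00 | 395933.00
x̄ = 708000.00 / 9826.00 = 72.05 cm
ȳ = 395933.00 / 9826.00 = 40.29 cm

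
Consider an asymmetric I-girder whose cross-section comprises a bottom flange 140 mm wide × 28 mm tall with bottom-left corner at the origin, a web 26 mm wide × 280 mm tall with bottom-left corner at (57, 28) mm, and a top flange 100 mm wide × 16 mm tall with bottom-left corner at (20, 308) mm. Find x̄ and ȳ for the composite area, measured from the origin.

x̄ = 70.00 mm, ȳ = 139.34 mm

bottom flange: A = 140 × 28 = 3920.00, centroid at (70.00, 14.00).
web: A = 26 × 280 = 7280.00, centroid at (70.00, 168.00).
top flange: A = 100 × 16 = 1600.00, centroid at (70.00, 316.00).
ΣA = 12800.00 mm², ΣAx̄ = 896000.00 mm³, ΣAȳ = 1783520.00 mm³.
x̄ = 896000.00/12800.00 = 70.00 mm; ȳ = 1783520.00/12800.00 = 139.34 mm.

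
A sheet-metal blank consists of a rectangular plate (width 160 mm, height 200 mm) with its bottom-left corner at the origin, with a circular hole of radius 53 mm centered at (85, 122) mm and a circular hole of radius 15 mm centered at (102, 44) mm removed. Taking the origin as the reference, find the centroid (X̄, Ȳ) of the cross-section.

X̄ = 77.34 mm, Ȳ = 93.12 mm

plate: A = 160 × 200 = 32000.00, centroid at (80.00, 100.00).
hole 1: A = −π·53² = -8824.73, centroid at (85.00, 122.00).
hole 2: A = −π·15² = -706.86, centroid at (102.00, 44.00).
ΣA = 22468.41 mm², ΣAX̄ = 1737798.08 mm³, ΣAȲ = 2092280.71 mm³.
X̄ = 1737798.08/22468.41 = 77.34 mm; Ȳ = 2092280.71/22468.41 = 93.12 mm.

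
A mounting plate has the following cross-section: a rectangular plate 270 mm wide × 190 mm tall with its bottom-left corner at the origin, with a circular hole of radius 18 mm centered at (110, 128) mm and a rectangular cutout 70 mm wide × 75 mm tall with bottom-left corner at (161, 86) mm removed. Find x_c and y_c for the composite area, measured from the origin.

x_c = 128.45 mm, y_c = 90.93 mm

plate: A = 270 × 190 = 51300.00, centroid at (135.00, 95.00).
hole 1: A = −π·18² = -1017.88, centroid at (110.00, 128.00).
hole 2: A = −(70 × 75) = -5250.00, centroid at (196.00, 123.50).
ΣA = 45032.12 mm², ΣAx_c = 5784533.64 mm³, ΣAy_c = 4094836.87 mm³.
x_c = 5784533.64/45032.12 = 128.45 mm; y_c = 4094836.87/45032.12 = 90.93 mm.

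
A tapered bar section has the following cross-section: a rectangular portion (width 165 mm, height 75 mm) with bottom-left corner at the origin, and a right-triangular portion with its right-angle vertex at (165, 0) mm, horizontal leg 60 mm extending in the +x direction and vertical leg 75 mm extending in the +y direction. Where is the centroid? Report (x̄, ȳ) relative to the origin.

x̄ = 98.27 mm, ȳ = 35.58 mm

rectangular portion: A = 165 × 75 = 12375.00, centroid at (82.50, 37.50).
triangular portion: A = ½·60·75 = 2250.00, centroid at (185.00, 25.00).
ΣA = 14625.00 mm²
ΣAx̄ = (12375.00)(82.50) + (2250.00)(185.00) = 1437187.50 mm³
ΣAȳ = (12375.00)(37.50) + (2250.00)(25.00) = 520312.50 mm³
x̄ = 1437187.50 / 14625.00 = 98.27 mm
ȳ = 520312.50 / 14625.00 = 35.58 mm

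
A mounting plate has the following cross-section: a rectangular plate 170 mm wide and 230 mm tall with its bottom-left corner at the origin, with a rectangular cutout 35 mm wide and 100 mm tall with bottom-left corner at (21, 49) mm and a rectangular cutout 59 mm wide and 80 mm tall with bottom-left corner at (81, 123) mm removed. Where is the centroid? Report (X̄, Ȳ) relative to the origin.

Part | A | x̄ᵢ | ȳᵢ | A·x̄ᵢ | A·ȳᵢ
plate | 39100.00 | 85.00 | 115.00 | 3323500.00 | 4496500.00
hole 1 | -3500.00 | 38.50 | 99.00 | -134750.00 | -346500.00
hole 2 | -4720.00 | 110.50 | 163.00 | -521560.00 | -769360.00
Σ | 30880.00 |  |  | 2667190.00 | 3380640.00
X̄ = 2667190.00 / 30880.00 = 86.37 mm
Ȳ = 3380640.00 / 30880.00 = 109.48 mm

X̄ = 86.37 mm, Ȳ = 109.48 mm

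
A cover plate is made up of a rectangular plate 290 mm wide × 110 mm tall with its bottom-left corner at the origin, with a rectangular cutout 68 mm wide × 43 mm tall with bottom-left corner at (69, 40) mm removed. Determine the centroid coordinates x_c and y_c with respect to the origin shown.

x_c = 149.24 mm, y_c = 54.34 mm

plate: A = 290 × 110 = 31900.00, centroid at (145.00, 55.00).
hole: A = −(68 × 43) = -2924.00, centroid at (103.00, 61.50).
ΣA = 28976.00 mm², ΣAx_c = 4324328.00 mm³, ΣAy_c = 1574674.00 mm³.
x_c = 4324328.00/28976.00 = 149.24 mm; y_c = 1574674.00/28976.00 = 54.34 mm.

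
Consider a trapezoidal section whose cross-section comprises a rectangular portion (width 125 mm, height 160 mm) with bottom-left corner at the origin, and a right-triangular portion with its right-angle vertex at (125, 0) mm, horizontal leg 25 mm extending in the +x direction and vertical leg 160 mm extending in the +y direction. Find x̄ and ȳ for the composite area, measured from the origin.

x̄ = 68.94 mm, ȳ = 77.58 mm

rectangular portion: A = 125 × 160 = 20000.00, centroid at (62.50, 80.00).
triangular portion: A = ½·25·160 = 2000.00, centroid at (133.33, 53.33).
ΣA = 22000.00 mm², ΣAx̄ = 1516666.67 mm³, ΣAȳ = 1706666.67 mm³.
x̄ = 1516666.67/22000.00 = 68.94 mm; ȳ = 1706666.67/22000.00 = 77.58 mm.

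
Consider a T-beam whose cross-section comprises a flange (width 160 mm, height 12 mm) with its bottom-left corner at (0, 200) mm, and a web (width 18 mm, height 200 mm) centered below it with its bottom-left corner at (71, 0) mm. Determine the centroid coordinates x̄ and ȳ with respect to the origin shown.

web: A = 18 × 200 = 3600.00, centroid at (80.00, 100.00).
flange: A = 160 × 12 = 1920.00, centroid at (80.00, 206.00).
ΣA = 5520.00 mm², ΣAx̄ = 441600.00 mm³, ΣAȳ = 755520.00 mm³.
x̄ = 441600.00/5520.00 = 80.00 mm; ȳ = 755520.00/5520.00 = 136.87 mm.

x̄ = 80.00 mm, ȳ = 136.87 mm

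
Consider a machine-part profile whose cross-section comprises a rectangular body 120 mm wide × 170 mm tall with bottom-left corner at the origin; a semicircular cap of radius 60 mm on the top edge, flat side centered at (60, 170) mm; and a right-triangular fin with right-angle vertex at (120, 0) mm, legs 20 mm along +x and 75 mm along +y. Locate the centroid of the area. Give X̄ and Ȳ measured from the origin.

rectangular body: A = 120 × 170 = 20400.00, centroid at (60.00, 85.00).
semicircular top: A = ½π·60² = 5654.87, centroid at (60.00, 195.46).
triangular fin: A = ½·20·75 = 750.00, centroid at (126.67, 25.00).
ΣA = 26804.87 mm², ΣAX̄ = 1658292.01 mm³, ΣAȲ = 2858077.35 mm³.
X̄ = 1658292.01/26804.87 = 61.87 mm; Ȳ = 2858077.35/26804.87 = 106.63 mm.

X̄ = 61.87 mm, Ȳ = 106.63 mm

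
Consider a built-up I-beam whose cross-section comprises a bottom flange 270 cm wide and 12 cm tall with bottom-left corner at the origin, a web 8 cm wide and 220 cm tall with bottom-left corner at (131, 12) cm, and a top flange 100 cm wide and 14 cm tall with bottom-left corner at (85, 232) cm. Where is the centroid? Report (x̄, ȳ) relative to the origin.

x̄ = 135.00 cm, ȳ = 88.87 cm

bottom flange: A = 270 × 12 = 3240.00, centroid at (135.00, 6.00).
web: A = 8 × 220 = 1760.00, centroid at (135.00, 122.00).
top flange: A = 100 × 14 = 1400.00, centroid at (135.00, 239.00).
ΣA = 6400.00 cm², ΣAx̄ = 864000.00 cm³, ΣAȳ = 568760.00 cm³.
x̄ = 864000.00/6400.00 = 135.00 cm; ȳ = 568760.00/6400.00 = 88.87 cm.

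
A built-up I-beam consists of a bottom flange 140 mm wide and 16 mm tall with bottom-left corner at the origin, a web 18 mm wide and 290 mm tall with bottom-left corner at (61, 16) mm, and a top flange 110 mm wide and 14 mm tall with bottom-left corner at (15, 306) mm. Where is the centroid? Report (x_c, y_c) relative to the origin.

x_c = 70.00 mm, y_c = 148.93 mm

bottom flange: A = 140 × 16 = 2240.00, centroid at (70.00, 8.00).
web: A = 18 × 290 = 5220.00, centroid at (70.00, 161.00).
top flange: A = 110 × 14 = 1540.00, centroid at (70.00, 313.00).
ΣA = 9000.00 mm²
ΣAx_c = (2240.00)(70.00) + (5220.00)(70.00) + (1540.00)(70.00) = 630000.00 mm³
ΣAy_c = (2240.00)(8.00) + (5220.00)(161.00) + (1540.00)(313.00) = 1340360.00 mm³
x_c = 630000.00 / 9000.00 = 70.00 mm
y_c = 1340360.00 / 9000.00 = 148.93 mm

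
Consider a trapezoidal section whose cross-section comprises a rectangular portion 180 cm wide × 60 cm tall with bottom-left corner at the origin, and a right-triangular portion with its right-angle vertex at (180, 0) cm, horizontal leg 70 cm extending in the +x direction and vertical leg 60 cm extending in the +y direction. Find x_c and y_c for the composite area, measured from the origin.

rectangular portion: A = 180 × 60 = 10800.00, centroid at (90.00, 30.00).
triangular portion: A = ½·70·60 = 2100.00, centroid at (203.33, 20.00).
ΣA = 12900.00 cm², ΣAx_c = 1399000.00 cm³, ΣAy_c = 366000.00 cm³.
x_c = 1399000.00/12900.00 = 108.45 cm; y_c = 366000.00/12900.00 = 28.37 cm.

x_c = 108.45 cm, y_c = 28.37 cm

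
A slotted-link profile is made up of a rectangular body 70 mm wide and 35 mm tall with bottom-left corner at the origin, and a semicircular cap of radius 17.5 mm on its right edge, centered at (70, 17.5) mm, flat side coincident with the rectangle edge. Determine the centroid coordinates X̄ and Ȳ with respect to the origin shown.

rectangular body: A = 70 × 35 = 2450.00, centroid at (35.00, 17.50).
semicircular end: A = ½π·17.5² = 481.06, centroid at (77.43, 17.50).
ΣA = 2931.06 mm², ΣAX̄ = 122996.86 mm³, ΣAȲ = 51293.49 mm³.
X̄ = 122996.86/2931.06 = 41.96 mm; Ȳ = 51293.49/2931.06 = 17.50 mm.

X̄ = 41.96 mm, Ȳ = 17.50 mm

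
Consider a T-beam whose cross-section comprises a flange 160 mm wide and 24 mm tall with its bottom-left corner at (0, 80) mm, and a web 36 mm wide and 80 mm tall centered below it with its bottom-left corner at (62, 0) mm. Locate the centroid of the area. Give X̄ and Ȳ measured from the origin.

web: A = 36 × 80 = 2880.00, centroid at (80.00, 40.00).
flange: A = 160 × 24 = 3840.00, centroid at (80.00, 92.00).
ΣA = 6720.00 mm², ΣAX̄ = 537600.00 mm³, ΣAȲ = 468480.00 mm³.
X̄ = 537600.00/6720.00 = 80.00 mm; Ȳ = 468480.00/6720.00 = 69.71 mm.

X̄ = 80.00 mm, Ȳ = 69.71 mm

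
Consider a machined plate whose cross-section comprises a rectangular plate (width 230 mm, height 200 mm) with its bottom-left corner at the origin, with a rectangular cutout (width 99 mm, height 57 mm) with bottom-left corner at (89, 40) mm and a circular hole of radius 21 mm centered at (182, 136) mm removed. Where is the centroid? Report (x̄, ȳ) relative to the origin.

plate: A = 230 × 200 = 46000.00, centroid at (115.00, 100.00).
hole 1: A = −(99 × 57) = -5643.00, centroid at (138.50, 68.50).
hole 2: A = −π·21² = -1385.44, centroid at (182.00, 136.00).
ΣA = 38971.56 mm²
ΣAx̄ = (46000.00)(115.00) + (-5643.00)(138.50) + (-1385.44)(182.00) = 4256293.99 mm³
ΣAȳ = (46000.00)(100.00) + (-5643.00)(68.50) + (-1385.44)(136.00) = 4025034.34 mm³
x̄ = 4256293.99 / 38971.56 = 109.22 mm
ȳ = 4025034.34 / 38971.56 = 103.28 mm

x̄ = 109.22 mm, ȳ = 103.28 mm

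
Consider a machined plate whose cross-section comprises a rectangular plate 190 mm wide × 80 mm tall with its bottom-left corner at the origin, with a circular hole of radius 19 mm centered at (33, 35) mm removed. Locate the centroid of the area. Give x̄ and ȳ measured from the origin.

x̄ = 100.00 mm, ȳ = 40.40 mm

plate: A = 190 × 80 = 15200.00, centroid at (95.00, 40.00).
hole: A = −π·19² = -1134.11, centroid at (33.00, 35.00).
ΣA = 14065.89 mm²
ΣAx̄ = (15200.00)(95.00) + (-1134.11)(33.00) = 1406574.21 mm³
ΣAȳ = (15200.00)(40.00) + (-1134.11)(35.00) = 568305.98 mm³
x̄ = 1406574.21 / 14065.89 = 100.00 mm
ȳ = 568305.98 / 14065.89 = 40.40 mm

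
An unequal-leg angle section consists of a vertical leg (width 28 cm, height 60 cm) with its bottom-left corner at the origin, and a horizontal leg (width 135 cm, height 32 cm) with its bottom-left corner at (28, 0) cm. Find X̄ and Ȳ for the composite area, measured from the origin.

X̄ = 72.68 cm, Ȳ = 19.92 cm

Part | A | x̄ᵢ | ȳᵢ | A·x̄ᵢ | A·ȳᵢ
vertical leg | 1680.00 | 14.00 | 30.00 | 23520.00 | 50400.00
horizontal leg | 4320.00 | 95.50 | 16.00 | 412560.00 | 69120.00
Σ | 6000.00 |  |  | 436080.00 | 119520.00
X̄ = 436080.00 / 6000.00 = 72.68 cm
Ȳ = 119520.00 / 6000.00 = 19.92 cm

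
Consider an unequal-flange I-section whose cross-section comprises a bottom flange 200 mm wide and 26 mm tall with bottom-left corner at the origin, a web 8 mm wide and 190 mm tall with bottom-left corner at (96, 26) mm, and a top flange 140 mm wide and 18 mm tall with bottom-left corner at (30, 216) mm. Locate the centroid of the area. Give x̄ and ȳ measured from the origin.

bottom flange: A = 200 × 26 = 5200.00, centroid at (100.00, 13.00).
web: A = 8 × 190 = 1520.00, centroid at (100.00, 121.00).
top flange: A = 140 × 18 = 2520.00, centroid at (100.00, 225.00).
ΣA = 9240.00 mm², ΣAx̄ = 924000.00 mm³, ΣAȳ = 818520.00 mm³.
x̄ = 924000.00/9240.00 = 100.00 mm; ȳ = 818520.00/9240.00 = 88.58 mm.

x̄ = 100.00 mm, ȳ = 88.58 mm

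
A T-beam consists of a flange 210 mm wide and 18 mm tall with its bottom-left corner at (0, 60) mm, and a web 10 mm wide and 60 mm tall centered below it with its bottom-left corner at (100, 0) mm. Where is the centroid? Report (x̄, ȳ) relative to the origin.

x̄ = 105.00 mm, ȳ = 63.66 mm

web: A = 10 × 60 = 600.00, centroid at (105.00, 30.00).
flange: A = 210 × 18 = 3780.00, centroid at (105.00, 69.00).
ΣA = 4380.00 mm²
ΣAx̄ = (600.00)(105.00) + (3780.00)(105.00) = 459900.00 mm³
ΣAȳ = (600.00)(30.00) + (3780.00)(69.00) = 278820.00 mm³
x̄ = 459900.00 / 4380.00 = 105.00 mm
ȳ = 278820.00 / 4380.00 = 63.66 mm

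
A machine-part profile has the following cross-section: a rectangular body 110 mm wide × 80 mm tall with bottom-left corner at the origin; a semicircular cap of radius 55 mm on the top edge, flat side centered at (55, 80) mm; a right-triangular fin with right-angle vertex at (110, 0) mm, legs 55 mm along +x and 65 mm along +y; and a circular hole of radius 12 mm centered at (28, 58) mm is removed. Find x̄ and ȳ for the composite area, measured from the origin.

rectangular body: A = 110 × 80 = 8800.00, centroid at (55.00, 40.00).
semicircular top: A = ½π·55² = 4751.66, centroid at (55.00, 103.34).
triangular fin: A = ½·55·65 = 1787.50, centroid at (128.33, 21.67).
hole: A = −π·12² = -452.39, centroid at (28.00, 58.00).
ΣA = 14886.77 mm², ΣAx̄ = 962070.17 mm³, ΣAȳ = 855539.96 mm³.
x̄ = 962070.17/14886.77 = 64.63 mm; ȳ = 855539.96/14886.77 = 57.47 mm.

x̄ = 64.63 mm, ȳ = 57.47 mm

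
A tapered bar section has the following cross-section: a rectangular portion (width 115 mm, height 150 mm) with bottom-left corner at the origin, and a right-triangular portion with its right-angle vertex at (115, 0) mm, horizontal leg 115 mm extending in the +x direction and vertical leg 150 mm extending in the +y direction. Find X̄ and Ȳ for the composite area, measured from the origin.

X̄ = 89.44 mm, Ȳ = 66.67 mm

rectangular portion: A = 115 × 150 = 17250.00, centroid at (57.50, 75.00).
triangular portion: A = ½·115·150 = 8625.00, centroid at (153.33, 50.00).
ΣA = 25875.00 mm²
ΣAX̄ = (17250.00)(57.50) + (8625.00)(153.33) = 2314375.00 mm³
ΣAȲ = (17250.00)(75.00) + (8625.00)(50.00) = 1725000.00 mm³
X̄ = 2314375.00 / 25875.00 = 89.44 mm
Ȳ = 1725000.00 / 25875.00 = 66.67 mm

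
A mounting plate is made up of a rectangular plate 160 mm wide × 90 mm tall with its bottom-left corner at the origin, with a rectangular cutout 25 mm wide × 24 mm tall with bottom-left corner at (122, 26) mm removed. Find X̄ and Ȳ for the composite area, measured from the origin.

X̄ = 77.63 mm, Ȳ = 45.30 mm

plate: A = 160 × 90 = 14400.00, centroid at (80.00, 45.00).
hole: A = −(25 × 24) = -600.00, centroid at (134.50, 38.00).
ΣA = 13800.00 mm², ΣAX̄ = 1071300.00 mm³, ΣAȲ = 625200.00 mm³.
X̄ = 1071300.00/13800.00 = 77.63 mm; Ȳ = 625200.00/13800.00 = 45.30 mm.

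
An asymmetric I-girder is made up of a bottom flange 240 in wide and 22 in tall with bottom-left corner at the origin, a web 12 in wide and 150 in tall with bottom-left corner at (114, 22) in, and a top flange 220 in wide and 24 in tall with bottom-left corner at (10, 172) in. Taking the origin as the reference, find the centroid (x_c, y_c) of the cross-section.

bottom flange: A = 240 × 22 = 5280.00, centroid at (120.00, 11.00).
web: A = 12 × 150 = 1800.00, centroid at (120.00, 97.00).
top flange: A = 220 × 24 = 5280.00, centroid at (120.00, 184.00).
ΣA = 12360.00 in², ΣAx_c = 1483200.00 in³, ΣAy_c = 1204200.00 in³.
x_c = 1483200.00/12360.00 = 120.00 in; y_c = 1204200.00/12360.00 = 97.43 in.

x_c = 120.00 in, y_c = 97.43 in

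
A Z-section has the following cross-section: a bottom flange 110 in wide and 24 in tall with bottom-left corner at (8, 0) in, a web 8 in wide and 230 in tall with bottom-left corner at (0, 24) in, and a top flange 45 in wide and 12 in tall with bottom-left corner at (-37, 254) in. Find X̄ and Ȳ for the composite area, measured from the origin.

bottom flange: A = 110 × 24 = 2640.00, centroid at (63.00, 12.00).
web: A = 8 × 230 = 1840.00, centroid at (4.00, 139.00).
top flange: A = 45 × 12 = 540.00, centroid at (-14.50, 260.00).
ΣA = 5020.00 in², ΣAX̄ = 165850.00 in³, ΣAȲ = 427840.00 in³.
X̄ = 165850.00/5020.00 = 33.04 in; Ȳ = 427840.00/5020.00 = 85.23 in.

X̄ = 33.04 in, Ȳ = 85.23 in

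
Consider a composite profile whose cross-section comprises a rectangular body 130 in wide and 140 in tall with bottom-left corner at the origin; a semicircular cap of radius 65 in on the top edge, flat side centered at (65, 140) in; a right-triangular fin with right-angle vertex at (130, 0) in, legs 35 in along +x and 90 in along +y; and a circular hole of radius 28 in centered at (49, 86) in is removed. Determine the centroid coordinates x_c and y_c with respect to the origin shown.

rectangular body: A = 130 × 140 = 18200.00, centroid at (65.00, 70.00).
semicircular top: A = ½π·65² = 6636.61, centroid at (65.00, 167.59).
triangular fin: A = ½·35·90 = 1575.00, centroid at (141.67, 30.00).
hole: A = −π·28² = -2463.01, centroid at (49.00, 86.00).
ΣA = 23948.61 in²
ΣAx_c = (18200.00)(65.00) + (6636.61)(65.00) + (1575.00)(141.67) + (-2463.01)(49.00) = 1716817.52 in³
ΣAy_c = (18200.00)(70.00) + (6636.61)(167.59) + (1575.00)(30.00) + (-2463.01)(86.00) = 2221640.62 in³
x_c = 1716817.52 / 23948.61 = 71.69 in
y_c = 2221640.62 / 23948.61 = 92.77 in

x_c = 71.69 in, y_c = 92.77 in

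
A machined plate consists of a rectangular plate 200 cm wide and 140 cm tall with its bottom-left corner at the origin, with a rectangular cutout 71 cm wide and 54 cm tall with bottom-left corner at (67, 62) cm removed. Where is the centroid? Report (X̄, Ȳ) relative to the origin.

X̄ = 99.60 cm, Ȳ = 66.99 cm

plate: A = 200 × 140 = 28000.00, centroid at (100.00, 70.00).
hole: A = −(71 × 54) = -3834.00, centroid at (102.50, 89.00).
ΣA = 24166.00 cm², ΣAX̄ = 2407015.00 cm³, ΣAȲ = 1618774.00 cm³.
X̄ = 2407015.00/24166.00 = 99.60 cm; Ȳ = 1618774.00/24166.00 = 66.99 cm.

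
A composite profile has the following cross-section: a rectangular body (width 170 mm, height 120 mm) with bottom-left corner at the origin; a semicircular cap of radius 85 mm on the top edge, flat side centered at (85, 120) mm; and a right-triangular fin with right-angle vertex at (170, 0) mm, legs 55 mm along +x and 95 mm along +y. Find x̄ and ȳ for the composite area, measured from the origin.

x̄ = 92.86 mm, ȳ = 89.58 mm

rectangular body: A = 170 × 120 = 20400.00, centroid at (85.00, 60.00).
semicircular top: A = ½π·85² = 11349.00, centroid at (85.00, 156.08).
triangular fin: A = ½·55·95 = 2612.50, centroid at (188.33, 31.67).
ΣA = 34361.50 mm²
ΣAx̄ = (20400.00)(85.00) + (11349.00)(85.00) + (2612.50)(188.33) = 3190686.13 mm³
ΣAȳ = (20400.00)(60.00) + (11349.00)(156.08) + (2612.50)(31.67) = 3078026.25 mm³
x̄ = 3190686.13 / 34361.50 = 92.86 mm
ȳ = 3078026.25 / 34361.50 = 89.58 mm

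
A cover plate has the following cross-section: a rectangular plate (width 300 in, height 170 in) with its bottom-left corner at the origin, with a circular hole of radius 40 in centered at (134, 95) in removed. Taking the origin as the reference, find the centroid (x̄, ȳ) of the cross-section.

Part | A | x̄ᵢ | ȳᵢ | A·x̄ᵢ | A·ȳᵢ
plate | 51000.00 | 150.00 | 85.00 | 7650000.00 | 4335000.00
hole | -5026.55 | 134.00 | 95.00 | -673557.46 | -477522.08
Σ | 45973.45 |  |  | 6976442.54 | 3857477.92
x̄ = 6976442.54 / 45973.45 = 151.75 in
ȳ = 3857477.92 / 45973.45 = 83.91 in

x̄ = 151.75 in, ȳ = 83.91 in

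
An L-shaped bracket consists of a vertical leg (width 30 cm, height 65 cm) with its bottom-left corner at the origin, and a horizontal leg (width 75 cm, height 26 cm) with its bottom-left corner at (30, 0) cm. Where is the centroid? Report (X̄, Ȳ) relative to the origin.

Part | A | x̄ᵢ | ȳᵢ | A·x̄ᵢ | A·ȳᵢ
vertical leg | 1950.00 | 15.00 | 32.50 | 29250.00 | 63375.00
horizontal leg | 1950.00 | 67.50 | 13.00 | 131625.00 | 25350.00
Σ | 3900.00 |  |  | 160875.00 | 88725.00
X̄ = 160875.00 / 3900.00 = 41.25 cm
Ȳ = 88725.00 / 3900.00 = 22.75 cm

X̄ = 41.25 cm, Ȳ = 22.75 cm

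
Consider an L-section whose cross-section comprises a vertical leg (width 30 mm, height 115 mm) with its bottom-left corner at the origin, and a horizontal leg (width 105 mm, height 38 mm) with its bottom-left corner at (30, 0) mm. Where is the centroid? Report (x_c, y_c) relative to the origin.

vertical leg: A = 30 × 115 = 3450.00, centroid at (15.00, 57.50).
horizontal leg: A = 105 × 38 = 3990.00, centroid at (82.50, 19.00).
ΣA = 7440.00 mm², ΣAx_c = 380925.00 mm³, ΣAy_c = 274185.00 mm³.
x_c = 380925.00/7440.00 = 51.20 mm; y_c = 274185.00/7440.00 = 36.85 mm.

x_c = 51.20 mm, y_c = 36.85 mm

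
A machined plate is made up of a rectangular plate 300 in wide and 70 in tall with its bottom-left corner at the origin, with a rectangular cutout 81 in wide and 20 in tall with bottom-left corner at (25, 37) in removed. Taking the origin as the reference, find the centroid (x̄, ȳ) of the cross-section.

plate: A = 300 × 70 = 21000.00, centroid at (150.00, 35.00).
hole: A = −(81 × 20) = -1620.00, centroid at (65.50, 47.00).
ΣA = 19380.00 in², ΣAx̄ = 3043890.00 in³, ΣAȳ = 658860.00 in³.
x̄ = 3043890.00/19380.00 = 157.06 in; ȳ = 658860.00/19380.00 = 34.00 in.

x̄ = 157.06 in, ȳ = 34.00 in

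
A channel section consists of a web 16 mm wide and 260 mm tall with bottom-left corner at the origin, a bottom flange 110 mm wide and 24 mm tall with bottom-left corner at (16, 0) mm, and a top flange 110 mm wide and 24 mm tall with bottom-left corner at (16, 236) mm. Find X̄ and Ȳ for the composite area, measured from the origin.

X̄ = 43.24 mm, Ȳ = 130.00 mm

Part | A | x̄ᵢ | ȳᵢ | A·x̄ᵢ | A·ȳᵢ
web | 4160.00 | 8.00 | 130.00 | 33280.00 | 540800.00
bottom flange | 2640.00 | 71.00 | 12.00 | 187440.00 | 31680.00
top flange | 2640.00 | 71.00 | 248.00 | 187440.00 | 654720.00
Σ | 9440.00 |  |  | 408160.00 | 1227200.00
X̄ = 408160.00 / 9440.00 = 43.24 mm
Ȳ = 1227200.00 / 9440.00 = 130.00 mm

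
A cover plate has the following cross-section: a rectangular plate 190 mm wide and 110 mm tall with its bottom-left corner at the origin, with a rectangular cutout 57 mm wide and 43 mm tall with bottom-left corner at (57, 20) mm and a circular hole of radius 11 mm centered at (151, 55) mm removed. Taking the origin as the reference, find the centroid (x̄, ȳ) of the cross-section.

plate: A = 190 × 110 = 20900.00, centroid at (95.00, 55.00).
hole 1: A = −(57 × 43) = -2451.00, centroid at (85.50, 41.50).
hole 2: A = −π·11² = -380.13, centroid at (151.00, 55.00).
ΣA = 18068.87 mm², ΣAx̄ = 1718539.46 mm³, ΣAȳ = 1026876.20 mm³.
x̄ = 1718539.46/18068.87 = 95.11 mm; ȳ = 1026876.20/18068.87 = 56.83 mm.

x̄ = 95.11 mm, ȳ = 56.83 mm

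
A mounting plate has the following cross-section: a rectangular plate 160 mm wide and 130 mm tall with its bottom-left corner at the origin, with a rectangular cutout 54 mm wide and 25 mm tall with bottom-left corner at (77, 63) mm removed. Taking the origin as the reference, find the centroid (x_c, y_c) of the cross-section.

x_c = 78.33 mm, y_c = 64.27 mm

plate: A = 160 × 130 = 20800.00, centroid at (80.00, 65.00).
hole: A = −(54 × 25) = -1350.00, centroid at (104.00, 75.50).
ΣA = 19450.00 mm², ΣAx_c = 1523600.00 mm³, ΣAy_c = 1250075.00 mm³.
x_c = 1523600.00/19450.00 = 78.33 mm; y_c = 1250075.00/19450.00 = 64.27 mm.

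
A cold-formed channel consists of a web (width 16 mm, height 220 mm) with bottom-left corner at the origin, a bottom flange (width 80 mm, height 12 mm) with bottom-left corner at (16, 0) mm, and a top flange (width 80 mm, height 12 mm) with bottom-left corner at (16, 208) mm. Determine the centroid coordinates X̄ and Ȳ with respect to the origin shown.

X̄ = 24.94 mm, Ȳ = 110.00 mm

web: A = 16 × 220 = 3520.00, centroid at (8.00, 110.00).
bottom flange: A = 80 × 12 = 960.00, centroid at (56.00, 6.00).
top flange: A = 80 × 12 = 960.00, centroid at (56.00, 214.00).
ΣA = 5440.00 mm²
ΣAX̄ = (3520.00)(8.00) + (960.00)(56.00) + (960.00)(56.00) = 135680.00 mm³
ΣAȲ = (3520.00)(110.00) + (960.00)(6.00) + (960.00)(214.00) = 598400.00 mm³
X̄ = 135680.00 / 5440.00 = 24.94 mm
Ȳ = 598400.00 / 5440.00 = 110.00 mm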